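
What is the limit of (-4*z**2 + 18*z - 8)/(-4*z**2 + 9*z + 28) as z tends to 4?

At z = 4 both the top and bottom vanish — a removable singularity. Factoring out (z - 4) from each leaves (2 - 4*z)/(-4*z - 7), which at z = 4 equals 14/23.

14/23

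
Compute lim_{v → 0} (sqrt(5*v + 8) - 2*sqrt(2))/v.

5*√(2)/8

A 0/0 form; rationalise with √(8 + 5v) + √8. This collapses the numerator to 5v, leaving 5/(√(8 + 5v) + √8) → 5/(2√8) = 5*√(2)/8.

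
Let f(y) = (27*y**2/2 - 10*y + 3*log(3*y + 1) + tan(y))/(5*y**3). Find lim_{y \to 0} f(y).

Substitution gives 0/0; apply L'Hôpital's rule 3 times.
After differentiating numerator and denominator 3 times the quotient is (6*tan(y)^2/cos(y)^2 + 2/cos(y)^2 + 162/(3*y + 1)^3)/(30); at y = 0 this is 82/15.

82/15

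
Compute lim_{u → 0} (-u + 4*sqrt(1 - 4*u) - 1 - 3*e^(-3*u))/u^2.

Substitution gives 0/0 (the numerator vanishes to order 2).
Expand each term to order u^2: the coefficient of u^2 in 4·√(1 - 4u) is -8 and in -3·e^(-3u) is -27/2.
Lower-order terms cancel with the polynomial part, so the numerator is (-43/2)·u^2 + o(u^2), and the limit is (-43/2)/(1) = -43/2.

-43/2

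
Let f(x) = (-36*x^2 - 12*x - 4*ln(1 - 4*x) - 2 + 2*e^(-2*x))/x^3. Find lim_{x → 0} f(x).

Substitution gives 0/0; apply L'Hôpital's rule 3 times.
After differentiating numerator and denominator 3 times the quotient is (-16*e^(-2*x) - 512/(4*x - 1)^3)/(6); at x = 0 this is 248/3.

248/3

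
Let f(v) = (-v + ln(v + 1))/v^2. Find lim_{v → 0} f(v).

Direct substitution gives 0/0.
Apply L'Hôpital: lim (-1 + 1/(v + 1))/(2*v), still 0/0.
After 2 applications of L'Hôpital's rule the quotient is (-1/(v + 1)^2)/(2); substituting v = 0 gives -1/2.

-1/2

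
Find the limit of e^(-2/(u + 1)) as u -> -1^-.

∞

As u → -1⁻, -2/(u + 1) → +∞, so e^(-2/(u + 1)) → ∞.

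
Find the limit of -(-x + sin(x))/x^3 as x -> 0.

Direct substitution gives 0/0.
Apply L'Hôpital: lim (cos(x) - 1)/(-3*x^2), still 0/0.
Apply L'Hôpital: lim (-sin(x))/(-6*x), still 0/0.
After 3 applications of L'Hôpital's rule the quotient is (-cos(x))/(-6); substituting x = 0 gives 1/6.

1/6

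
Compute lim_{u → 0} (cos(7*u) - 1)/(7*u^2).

Direct substitution gives 0/0.
Apply L'Hôpital: lim (-7*sin(7*u))/(14*u), still 0/0.
After 2 applications of L'Hôpital's rule the quotient is (-49*cos(7*u))/(14); substituting u = 0 gives -7/2.

-7/2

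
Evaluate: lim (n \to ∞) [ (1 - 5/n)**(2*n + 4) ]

Write it as [(1 - 5/n)^n]^(2) · (1 - 5/n)^(4). The bracketed term tends to e^(-5) and the second factor to 1, so the limit is e^(-10).

e^(-10)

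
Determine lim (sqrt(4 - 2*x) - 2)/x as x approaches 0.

-1/2

A 0/0 form; rationalise with √(4 - 2x) + √4. This collapses the numerator to -2x, leaving -2/(√(4 - 2x) + √4) → -2/(2√4) = -1/2.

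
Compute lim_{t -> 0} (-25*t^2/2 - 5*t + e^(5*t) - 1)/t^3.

Direct substitution gives 0/0.
Apply L'Hôpital: lim (-25*t + 5*e^(5*t) - 5)/(3*t^2), still 0/0.
Apply L'Hôpital: lim (25*e^(5*t) - 25)/(6*t), still 0/0.
After 3 applications of L'Hôpital's rule the quotient is (125*e^(5*t))/(6); substituting t = 0 gives 125/6.

125/6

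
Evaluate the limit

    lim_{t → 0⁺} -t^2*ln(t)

0

This is a 0·(−∞) form. Rewrite as -1·ln(t) / t^(−2) and apply L'Hôpital:
the derivative quotient is -1·(1/t) / (−2·t^(−3)) = (1/2)·t^2 → 0.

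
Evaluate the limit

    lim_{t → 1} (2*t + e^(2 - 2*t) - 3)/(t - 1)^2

Direct substitution gives 0/0.
Apply L'Hôpital: lim (2 - 2*e^(2 - 2*t))/(2*t - 2), still 0/0.
After 2 applications of L'Hôpital's rule the quotient is (4*e^(2 - 2*t))/(2); substituting t = 1 gives 2.

2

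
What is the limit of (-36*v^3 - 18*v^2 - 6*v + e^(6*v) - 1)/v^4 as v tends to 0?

Direct substitution gives 0/0.
Apply L'Hôpital: lim (-108*v^2 - 36*v + 6*e^(6*v) - 6)/(4*v^3), still 0/0.
Apply L'Hôpital: lim (-216*v + 36*e^(6*v) - 36)/(12*v^2), still 0/0.
Apply L'Hôpital: lim (216*e^(6*v) - 216)/(24*v), still 0/0.
After 4 applications of L'Hôpital's rule the quotient is (1296*e^(6*v))/(24); substituting v = 0 gives 54.

54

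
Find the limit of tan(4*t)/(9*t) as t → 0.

Substitution gives 0/0.
Since tan(u)/u → 1 as u → 0, tan(4t)/(4t) → 1 and the limit is 4/9.

4/9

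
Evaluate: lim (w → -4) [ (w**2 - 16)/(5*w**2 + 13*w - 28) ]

8/27

At w = -4 both the top and bottom vanish — a removable singularity. Factoring out (w + 4) from each leaves (w - 4)/(5*w - 7), which at w = -4 equals 8/27.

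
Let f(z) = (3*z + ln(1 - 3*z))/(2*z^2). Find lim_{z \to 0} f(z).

-9/4

Direct substitution gives 0/0.
Apply L'Hôpital: lim (3 - 3/(1 - 3*z))/(4*z), still 0/0.
After 2 applications of L'Hôpital's rule the quotient is (-9/(1 - 3*z)^2)/(4); substituting z = 0 gives -9/4.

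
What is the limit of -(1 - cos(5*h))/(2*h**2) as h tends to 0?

Substitution gives 0/0.
Use (1 − cos u)/u² → 1/2 with u = 5h: the limit is 5²/(2·(-2)) = -25/4.

-25/4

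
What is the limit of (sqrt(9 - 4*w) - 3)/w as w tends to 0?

Substitution gives 0/0. Multiply numerator and denominator by the conjugate √(9 - 4w) + √9.
The numerator becomes (9 - 4w) − 9 = -4w, so the expression simplifies to -4/(√(9 - 4w) + √9).
Letting w → 0 gives -4/(2√9) = -2/3.

-2/3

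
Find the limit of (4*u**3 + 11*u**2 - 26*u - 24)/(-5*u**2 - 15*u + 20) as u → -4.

Since u = -4 makes numerator and denominator zero, (u + 4) divides both.
Cancelling it gives (4*u^2 - 5*u - 6)/(5 - 5*u); now plug in u = -4 to get 78/25.

78/25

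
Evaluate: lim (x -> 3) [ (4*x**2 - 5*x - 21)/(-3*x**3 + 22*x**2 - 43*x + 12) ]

19/8

Since x = 3 makes numerator and denominator zero, (x - 3) divides both.
Cancelling it gives (4*x + 7)/(-3*x^2 + 13*x - 4); now plug in x = 3 to get 19/8.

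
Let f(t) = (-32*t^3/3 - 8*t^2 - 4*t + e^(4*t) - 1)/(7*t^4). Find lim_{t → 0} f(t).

Direct substitution gives 0/0.
Apply L'Hôpital: lim (-32*t^2 - 16*t + 4*e^(4*t) - 4)/(28*t^3), still 0/0.
Apply L'Hôpital: lim (-64*t + 16*e^(4*t) - 16)/(84*t^2), still 0/0.
Apply L'Hôpital: lim (64*e^(4*t) - 64)/(168*t), still 0/0.
After 4 applications of L'Hôpital's rule the quotient is (256*e^(4*t))/(168); substituting t = 0 gives 32/21.

32/21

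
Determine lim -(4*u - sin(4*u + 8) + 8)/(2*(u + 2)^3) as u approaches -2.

-16/3

Direct substitution gives 0/0.
Apply L'Hôpital: lim (4 - 4*cos(4*u + 8))/(-6*(u + 2)^2), still 0/0.
Apply L'Hôpital: lim (16*sin(4*u + 8))/(-12*u - 24), still 0/0.
After 3 applications of L'Hôpital's rule the quotient is (64*cos(4*u + 8))/(-12); substituting u = -2 gives -16/3.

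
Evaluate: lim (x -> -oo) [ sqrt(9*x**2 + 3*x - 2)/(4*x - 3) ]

For large |x|, √(9*x^2 + 3*x - 2) ≈ √9·|x| and the denominator ≈ 4x.
Since x → −∞, |x| = −x, giving −√9/(4) = -3/4.

-3/4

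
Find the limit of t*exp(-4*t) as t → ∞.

Write as t^1/e^{4t}, an ∞/∞ form.
Exponential growth dominates any polynomial, so repeated L'Hôpital (or the standard result) gives 0.

0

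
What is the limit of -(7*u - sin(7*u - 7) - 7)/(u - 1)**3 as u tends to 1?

-343/6

Direct substitution gives 0/0.
Apply L'Hôpital: lim (7 - 7*cos(7*u - 7))/(-3*(u - 1)^2), still 0/0.
Apply L'Hôpital: lim (49*sin(7*u - 7))/(6 - 6*u), still 0/0.
After 3 applications of L'Hôpital's rule the quotient is (343*cos(7*u - 7))/(-6); substituting u = 1 gives -343/6.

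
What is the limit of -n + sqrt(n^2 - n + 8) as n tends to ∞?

An ∞ − ∞ form. Rationalising with the conjugate, the difference becomes (-n + 8) / (√(n^2 - n + 8) + n).
For large n the denominator behaves like 2·n, so the quotient tends to -1/2 = -1/2.

-1/2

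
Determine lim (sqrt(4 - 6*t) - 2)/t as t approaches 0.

-3/2

A 0/0 form; rationalise with √(4 - 6t) + √4. This collapses the numerator to -6t, leaving -6/(√(4 - 6t) + √4) → -6/(2√4) = -3/2.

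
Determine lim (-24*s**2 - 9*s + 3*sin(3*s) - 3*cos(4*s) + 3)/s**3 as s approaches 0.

Substitution gives 0/0 (the numerator vanishes to order 3).
Expand each term to order s^3: the coefficient of s^3 in 3·sin(3s) is -27/2 and in -3·cos(4s) is 0.
Lower-order terms cancel with the polynomial part, so the numerator is (-27/2)·s^3 + o(s^3), and the limit is (-27/2)/(1) = -27/2.

-27/2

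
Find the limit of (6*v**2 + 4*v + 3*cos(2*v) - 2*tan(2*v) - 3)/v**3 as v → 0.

-16/3

Substitution gives 0/0; apply L'Hôpital's rule 3 times.
After differentiating numerator and denominator 3 times the quotient is (24*sin(2*v) - 96*tan(2*v)^4 - 128*tan(2*v)^2 - 32)/(6); at v = 0 this is -16/3.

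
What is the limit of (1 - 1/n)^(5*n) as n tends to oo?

e^(-5)

Write it as [(1 - 1/n)^n]^(5) · (1 - 1/n)^(0). The bracketed term tends to e^(-1) and the second factor to 1, so the limit is e^(-5).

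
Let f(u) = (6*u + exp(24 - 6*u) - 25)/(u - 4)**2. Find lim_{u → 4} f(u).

Direct substitution gives 0/0.
Apply L'Hôpital: lim (6 - 6*e^(24 - 6*u))/(2*u - 8), still 0/0.
After 2 applications of L'Hôpital's rule the quotient is (36*e^(24 - 6*u))/(2); substituting u = 4 gives 18.

18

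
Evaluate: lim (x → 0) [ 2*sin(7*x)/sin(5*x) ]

14/5

Substitution gives 0/0.
Divide numerator and denominator by x: sin(7x)/x → 7 and sin(5x)/x → 5, so the limit is 2·7/5 = 14/5.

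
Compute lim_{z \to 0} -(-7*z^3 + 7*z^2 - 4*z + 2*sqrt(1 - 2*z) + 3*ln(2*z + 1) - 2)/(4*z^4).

53/16

Substitution gives 0/0; apply L'Hôpital's rule 4 times.
After differentiating numerator and denominator 4 times the quotient is (-288/(2*z + 1)^4 - 30/(1 - 2*z)^(7/2))/(-96); at z = 0 this is 53/16.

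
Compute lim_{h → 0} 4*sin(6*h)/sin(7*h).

24/7

Substitution gives 0/0.
Divide numerator and denominator by h: sin(6h)/h → 6 and sin(7h)/h → 7, so the limit is 4·6/7 = 24/7.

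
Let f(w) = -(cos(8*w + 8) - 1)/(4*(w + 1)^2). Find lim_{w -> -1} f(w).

8

Direct substitution gives 0/0.
Apply L'Hôpital: lim (-8*sin(8*w + 8))/(-8*w - 8), still 0/0.
After 2 applications of L'Hôpital's rule the quotient is (-64*cos(8*w + 8))/(-8); substituting w = -1 gives 8.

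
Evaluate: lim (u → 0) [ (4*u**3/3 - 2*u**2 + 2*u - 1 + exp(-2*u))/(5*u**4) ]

2/15

Direct substitution gives 0/0.
Apply L'Hôpital: lim (4*u^2 - 4*u + 2 - 2*e^(-2*u))/(20*u^3), still 0/0.
Apply L'Hôpital: lim (8*u - 4 + 4*e^(-2*u))/(60*u^2), still 0/0.
Apply L'Hôpital: lim (8 - 8*e^(-2*u))/(120*u), still 0/0.
After 4 applications of L'Hôpital's rule the quotient is (16*e^(-2*u))/(120); substituting u = 0 gives 2/15.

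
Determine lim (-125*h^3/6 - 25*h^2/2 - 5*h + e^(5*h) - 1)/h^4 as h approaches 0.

Direct substitution gives 0/0.
Apply L'Hôpital: lim (-125*h^2/2 - 25*h + 5*e^(5*h) - 5)/(4*h^3), still 0/0.
Apply L'Hôpital: lim (-125*h + 25*e^(5*h) - 25)/(12*h^2), still 0/0.
Apply L'Hôpital: lim (125*e^(5*h) - 125)/(24*h), still 0/0.
After 4 applications of L'Hôpital's rule the quotient is (625*e^(5*h))/(24); substituting h = 0 gives 625/24.

625/24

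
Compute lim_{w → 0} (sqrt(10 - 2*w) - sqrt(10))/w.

-√(10)/10

Substitution gives 0/0. Multiply numerator and denominator by the conjugate √(10 - 2w) + √10.
The numerator becomes (10 - 2w) − 10 = -2w, so the expression simplifies to -2/(√(10 - 2w) + √10).
Letting w → 0 gives -2/(2√10) = -√(10)/10.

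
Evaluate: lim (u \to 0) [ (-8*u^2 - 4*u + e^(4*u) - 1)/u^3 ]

Direct substitution gives 0/0.
Apply L'Hôpital: lim (-16*u + 4*e^(4*u) - 4)/(3*u^2), still 0/0.
Apply L'Hôpital: lim (16*e^(4*u) - 16)/(6*u), still 0/0.
After 3 applications of L'Hôpital's rule the quotient is (64*e^(4*u))/(6); substituting u = 0 gives 32/3.

32/3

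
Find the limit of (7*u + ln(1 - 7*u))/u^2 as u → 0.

Direct substitution gives 0/0.
Apply L'Hôpital: lim (7 - 7/(1 - 7*u))/(2*u), still 0/0.
After 2 applications of L'Hôpital's rule the quotient is (-49/(1 - 7*u)^2)/(2); substituting u = 0 gives -49/2.

-49/2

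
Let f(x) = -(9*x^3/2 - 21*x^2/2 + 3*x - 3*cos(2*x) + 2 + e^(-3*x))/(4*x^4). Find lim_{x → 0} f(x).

Substitution gives 0/0; apply L'Hôpital's rule 4 times.
After differentiating numerator and denominator 4 times the quotient is (-48*cos(2*x) + 81*e^(-3*x))/(-96); at x = 0 this is -11/32.

-11/32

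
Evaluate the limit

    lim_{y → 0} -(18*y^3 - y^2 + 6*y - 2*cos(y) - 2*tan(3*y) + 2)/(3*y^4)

Substitution gives 0/0 (the numerator vanishes to order 4).
Expand each term to order y^4: the coefficient of y^4 in -2·cos(y) is -1/12 and in -2·tan(3y) is 0.
Lower-order terms cancel with the polynomial part, so the numerator is (-1/12)·y^4 + o(y^4), and the limit is (-1/12)/(-3) = 1/36.

1/36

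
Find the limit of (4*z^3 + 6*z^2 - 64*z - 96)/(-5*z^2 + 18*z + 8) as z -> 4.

Since z = 4 makes numerator and denominator zero, (z - 4) divides both.
Cancelling it gives (4*z^2 + 22*z + 24)/(-5*z - 2); now plug in z = 4 to get -8.

-8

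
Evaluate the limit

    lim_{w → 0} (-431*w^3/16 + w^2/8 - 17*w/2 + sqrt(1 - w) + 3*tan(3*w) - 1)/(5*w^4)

-1/128

Substitution gives 0/0 (the numerator vanishes to order 4).
Expand each term to order w^4: the coefficient of w^4 in 3·tan(3w) is 0 and in √(1 - w) is -5/128.
Lower-order terms cancel with the polynomial part, so the numerator is (-5/128)·w^4 + o(w^4), and the limit is (-5/128)/(5) = -1/128.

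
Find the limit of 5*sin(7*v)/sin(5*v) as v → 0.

7

Substitution gives 0/0.
Divide numerator and denominator by v: sin(7v)/v → 7 and sin(5v)/v → 5, so the limit is 5·7/5 = 7.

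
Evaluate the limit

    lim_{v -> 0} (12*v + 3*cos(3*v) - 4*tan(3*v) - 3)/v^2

Substitution gives 0/0 (the numerator vanishes to order 2).
Expand each term to order v^2: the coefficient of v^2 in 3·cos(3v) is -27/2 and in -4·tan(3v) is 0.
Lower-order terms cancel with the polynomial part, so the numerator is (-27/2)·v^2 + o(v^2), and the limit is (-27/2)/(1) = -27/2.

-27/2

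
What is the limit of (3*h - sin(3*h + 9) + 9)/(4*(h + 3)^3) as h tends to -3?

Direct substitution gives 0/0.
Apply L'Hôpital: lim (3 - 3*cos(3*h + 9))/(12*(h + 3)^2), still 0/0.
Apply L'Hôpital: lim (9*sin(3*h + 9))/(24*h + 72), still 0/0.
After 3 applications of L'Hôpital's rule the quotient is (27*cos(3*h + 9))/(24); substituting h = -3 gives 9/8.

9/8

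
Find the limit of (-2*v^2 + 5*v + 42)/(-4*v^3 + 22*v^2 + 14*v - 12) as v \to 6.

Direct substitution gives 0/0, so factor. Both numerator and denominator have (v - 6) as a factor.
After cancelling, the expression reduces to (-2*v - 7)/(-4*v^2 - 2*v + 2).
Substituting v = 6 gives 19/154.

19/154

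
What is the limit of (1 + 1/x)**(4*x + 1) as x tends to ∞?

Let L be the limit and take ln: ln L = lim (4x + 1)·ln(1 + 1/x) = lim (4x + 1)·(1/x + O(1/x²)) = 4.
Hence L = e^(4).

e^(4)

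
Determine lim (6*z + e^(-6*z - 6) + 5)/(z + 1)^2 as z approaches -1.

18

Direct substitution gives 0/0.
Apply L'Hôpital: lim (6 - 6*e^(-6*z - 6))/(2*z + 2), still 0/0.
After 2 applications of L'Hôpital's rule the quotient is (36*e^(-6*z - 6))/(2); substituting z = -1 gives 18.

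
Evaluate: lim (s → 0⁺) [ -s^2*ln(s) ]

0

This is a 0·(−∞) form. Rewrite as -1·ln(s) / s^(−2) and apply L'Hôpital:
the derivative quotient is -1·(1/s) / (−2·s^(−3)) = (1/2)·s^2 → 0.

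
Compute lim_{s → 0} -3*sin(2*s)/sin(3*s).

Substitution gives 0/0.
Divide numerator and denominator by s: sin(2s)/s → 2 and sin(3s)/s → 3, so the limit is -3·2/3 = -2.

-2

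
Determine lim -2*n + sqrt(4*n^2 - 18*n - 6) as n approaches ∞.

This has the form ∞ − ∞. Multiply and divide by the conjugate √(4*n^2 - 18*n - 6) + 2n.
That gives (-18n - 6) / (√(4*n^2 - 18*n - 6) + 2n).
Divide numerator and denominator by n: the limit is -18/(2·2) = -9/2.

-9/2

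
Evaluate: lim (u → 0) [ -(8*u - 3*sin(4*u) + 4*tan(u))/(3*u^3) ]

-100/9

Substitution gives 0/0; apply L'Hôpital's rule 3 times.
After differentiating numerator and denominator 3 times the quotient is (192*cos(4*u) + 24*tan(u)^4 + 32*tan(u)^2 + 8)/(-18); at u = 0 this is -100/9.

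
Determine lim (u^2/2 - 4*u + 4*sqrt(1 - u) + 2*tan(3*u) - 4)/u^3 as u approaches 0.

Substitution gives 0/0 (the numerator vanishes to order 3).
Expand each term to order u^3: the coefficient of u^3 in 4·√(1 - u) is -1/4 and in 2·tan(3u) is 18.
Lower-order terms cancel with the polynomial part, so the numerator is (71/4)·u^3 + o(u^3), and the limit is (71/4)/(1) = 71/4.

71/4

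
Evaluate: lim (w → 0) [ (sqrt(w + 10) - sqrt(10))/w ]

√(10)/20

Substitution gives 0/0. Multiply numerator and denominator by the conjugate √(10 + w) + √10.
The numerator becomes (10 + w) − 10 = w, so the expression simplifies to 1/(√(10 + w) + √10).
Letting w → 0 gives 1/(2√10) = √(10)/20.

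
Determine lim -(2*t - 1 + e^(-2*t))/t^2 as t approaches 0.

-2

Direct substitution gives 0/0.
Apply L'Hôpital: lim (2 - 2*e^(-2*t))/(-2*t), still 0/0.
After 2 applications of L'Hôpital's rule the quotient is (4*e^(-2*t))/(-2); substituting t = 0 gives -2.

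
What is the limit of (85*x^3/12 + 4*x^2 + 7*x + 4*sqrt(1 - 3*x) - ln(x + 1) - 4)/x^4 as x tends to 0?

Substitution gives 0/0; apply L'Hôpital's rule 4 times.
After differentiating numerator and denominator 4 times the quotient is (6/(x + 1)^4 - 1215/(4*(1 - 3*x)^(7/2)))/(24); at x = 0 this is -397/32.

-397/32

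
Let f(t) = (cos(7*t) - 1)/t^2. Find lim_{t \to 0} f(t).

-49/2

Direct substitution gives 0/0.
Apply L'Hôpital: lim (-7*sin(7*t))/(2*t), still 0/0.
After 2 applications of L'Hôpital's rule the quotient is (-49*cos(7*t))/(2); substituting t = 0 gives -49/2.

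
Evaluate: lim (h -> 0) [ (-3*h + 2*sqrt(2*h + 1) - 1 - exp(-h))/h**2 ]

Substitution gives 0/0 (the numerator vanishes to order 2).
Expand each term to order h^2: the coefficient of h^2 in 2·√(1 + 2h) is -1 and in −e^(-h) is -1/2.
Lower-order terms cancel with the polynomial part, so the numerator is (-3/2)·h^2 + o(h^2), and the limit is (-3/2)/(1) = -3/2.

-3/2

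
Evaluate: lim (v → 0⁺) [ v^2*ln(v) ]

0

This is a 0·(−∞) form. Rewrite as 1·ln(v) / v^(−2) and apply L'Hôpital:
the derivative quotient is 1·(1/v) / (−2·v^(−3)) = (-1/2)·v^2 → 0.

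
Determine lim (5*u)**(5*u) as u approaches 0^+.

1

Base → 0⁺ and exponent → 0⁺: a 0^0 form.
Take logs: 5u·ln(5u). This is 0·(−∞); rewriting as ln(5u)/(1/(5u)) and applying L'Hôpital gives 0.
Hence the limit is e^0 = 1.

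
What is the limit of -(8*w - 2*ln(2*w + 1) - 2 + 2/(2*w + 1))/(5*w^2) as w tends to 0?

-12/5

Substitution gives 0/0; apply L'Hôpital's rule 2 times.
After differentiating numerator and denominator 2 times the quotient is (8*(2*w + 3)/(2*w + 1)^3)/(-10); at w = 0 this is -12/5.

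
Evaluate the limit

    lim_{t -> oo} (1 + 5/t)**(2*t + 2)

The base → 1 and the exponent → ∞: a 1^∞ form.
Take logarithms: (2t + 2)·ln(1 + 5/t). Since ln(1+u) ~ u for small u, this behaves like (2t)·(5/t) → 10.
So the limit is e^(10).

e^(10)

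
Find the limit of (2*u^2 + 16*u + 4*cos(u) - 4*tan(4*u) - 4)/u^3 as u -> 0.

Substitution gives 0/0 (the numerator vanishes to order 3).
Expand each term to order u^3: the coefficient of u^3 in -4·tan(4u) is -256/3 and in 4·cos(u) is 0.
Lower-order terms cancel with the polynomial part, so the numerator is (-256/3)·u^3 + o(u^3), and the limit is (-256/3)/(1) = -256/3.

-256/3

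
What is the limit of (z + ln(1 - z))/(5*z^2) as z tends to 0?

Direct substitution gives 0/0.
Apply L'Hôpital: lim (1 - 1/(1 - z))/(10*z), still 0/0.
After 2 applications of L'Hôpital's rule the quotient is (-1/(1 - z)^2)/(10); substituting z = 0 gives -1/10.

-1/10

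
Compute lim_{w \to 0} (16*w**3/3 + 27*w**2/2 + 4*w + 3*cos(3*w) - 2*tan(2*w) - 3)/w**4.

Substitution gives 0/0 (the numerator vanishes to order 4).
Expand each term to order w^4: the coefficient of w^4 in 3·cos(3w) is 81/8 and in -2·tan(2w) is 0.
Lower-order terms cancel with the polynomial part, so the numerator is (81/8)·w^4 + o(w^4), and the limit is (81/8)/(1) = 81/8.

81/8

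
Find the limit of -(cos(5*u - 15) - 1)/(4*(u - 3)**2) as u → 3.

Direct substitution gives 0/0.
Apply L'Hôpital: lim (-5*sin(5*u - 15))/(24 - 8*u), still 0/0.
After 2 applications of L'Hôpital's rule the quotient is (-25*cos(5*u - 15))/(-8); substituting u = 3 gives 25/8.

25/8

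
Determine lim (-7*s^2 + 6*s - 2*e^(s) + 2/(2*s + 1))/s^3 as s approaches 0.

-49/3

Substitution gives 0/0; apply L'Hôpital's rule 3 times.
After differentiating numerator and denominator 3 times the quotient is (-2*e^(s) - 96/(2*s + 1)^4)/(6); at s = 0 this is -49/3.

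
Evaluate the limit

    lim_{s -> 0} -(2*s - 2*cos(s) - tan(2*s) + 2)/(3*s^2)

Substitution gives 0/0; apply L'Hôpital's rule 2 times.
After differentiating numerator and denominator 2 times the quotient is (2*cos(s) - 8*tan(2*s)/cos(2*s)^2)/(-6); at s = 0 this is -1/3.

-1/3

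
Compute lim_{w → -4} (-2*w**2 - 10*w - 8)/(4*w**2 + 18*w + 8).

Direct substitution gives 0/0, so factor. Both numerator and denominator have (w + 4) as a factor.
After cancelling, the expression reduces to (-2*w - 2)/(4*w + 2).
Substituting w = -4 gives -3/7.

-3/7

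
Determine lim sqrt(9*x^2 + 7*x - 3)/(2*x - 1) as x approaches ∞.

For large |x|, √(9*x^2 + 7*x - 3) ≈ √9·|x| and the denominator ≈ 2x.
Since x → +∞, |x| = x, giving √9/(2) = 3/2.

3/2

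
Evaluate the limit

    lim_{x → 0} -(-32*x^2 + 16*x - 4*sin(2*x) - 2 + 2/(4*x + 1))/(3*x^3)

Substitution gives 0/0 (the numerator vanishes to order 3).
Expand each term to order x^3: the coefficient of x^3 in 2·1/(1 + 4x) is -128 and in -4·sin(2x) is 16/3.
Lower-order terms cancel with the polynomial part, so the numerator is (-368/3)·x^3 + o(x^3), and the limit is (-368/3)/(-3) = 368/9.

368/9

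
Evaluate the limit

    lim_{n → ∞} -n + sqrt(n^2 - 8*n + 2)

-4

An ∞ − ∞ form. Rationalising with the conjugate, the difference becomes (-8n + 2) / (√(n^2 - 8*n + 2) + n).
For large n the denominator behaves like 2·n, so the quotient tends to -8/2 = -4.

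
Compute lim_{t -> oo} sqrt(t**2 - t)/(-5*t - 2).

For large |t|, √(t^2 - t) ≈ √1·|t| and the denominator ≈ -5t.
Since t → +∞, |t| = t, giving √1/(-5) = -1/5.

-1/5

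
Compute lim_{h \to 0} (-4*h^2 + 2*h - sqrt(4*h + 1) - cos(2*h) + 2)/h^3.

-4

Substitution gives 0/0 (the numerator vanishes to order 3).
Expand each term to order h^3: the coefficient of h^3 in −cos(2h) is 0 and in −√(1 + 4h) is -4.
Lower-order terms cancel with the polynomial part, so the numerator is (-4)·h^3 + o(h^3), and the limit is (-4)/(1) = -4.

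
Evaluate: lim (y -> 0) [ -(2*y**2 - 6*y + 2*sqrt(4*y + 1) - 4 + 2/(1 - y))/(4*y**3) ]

Substitution gives 0/0; apply L'Hôpital's rule 3 times.
After differentiating numerator and denominator 3 times the quotient is (48/(4*y + 1)^(5/2) + 12/(y - 1)^4)/(-24); at y = 0 this is -5/2.

-5/2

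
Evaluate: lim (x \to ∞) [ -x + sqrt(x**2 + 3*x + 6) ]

An ∞ − ∞ form. Rationalising with the conjugate, the difference becomes (3x + 6) / (√(x^2 + 3*x + 6) + x).
For large x the denominator behaves like 2·x, so the quotient tends to 3/2 = 3/2.

3/2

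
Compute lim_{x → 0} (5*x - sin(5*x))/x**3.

Direct substitution gives 0/0.
Apply L'Hôpital: lim (5 - 5*cos(5*x))/(3*x^2), still 0/0.
Apply L'Hôpital: lim (25*sin(5*x))/(6*x), still 0/0.
After 3 applications of L'Hôpital's rule the quotient is (125*cos(5*x))/(6); substituting x = 0 gives 125/6.

125/6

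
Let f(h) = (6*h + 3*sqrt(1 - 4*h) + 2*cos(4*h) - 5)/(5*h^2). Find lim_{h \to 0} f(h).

-22/5

Substitution gives 0/0 (the numerator vanishes to order 2).
Expand each term to order h^2: the coefficient of h^2 in 3·√(1 - 4h) is -6 and in 2·cos(4h) is -16.
Lower-order terms cancel with the polynomial part, so the numerator is (-22)·h^2 + o(h^2), and the limit is (-22)/(5) = -22/5.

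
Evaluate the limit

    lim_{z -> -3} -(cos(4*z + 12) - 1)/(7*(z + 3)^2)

8/7

Direct substitution gives 0/0.
Apply L'Hôpital: lim (-4*sin(4*z + 12))/(-14*z - 42), still 0/0.
After 2 applications of L'Hôpital's rule the quotient is (-16*cos(4*z + 12))/(-14); substituting z = -3 gives 8/7.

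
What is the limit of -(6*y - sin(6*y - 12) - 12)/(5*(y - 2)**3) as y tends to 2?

-36/5

Direct substitution gives 0/0.
Apply L'Hôpital: lim (6 - 6*cos(6*y - 12))/(-15*(y - 2)^2), still 0/0.
Apply L'Hôpital: lim (36*sin(6*y - 12))/(60 - 30*y), still 0/0.
After 3 applications of L'Hôpital's rule the quotient is (216*cos(6*y - 12))/(-30); substituting y = 2 gives -36/5.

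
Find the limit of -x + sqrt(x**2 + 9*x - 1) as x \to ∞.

9/2

This has the form ∞ − ∞. Multiply and divide by the conjugate √(x^2 + 9*x - 1) + x.
That gives (9x - 1) / (√(x^2 + 9*x - 1) + x).
Divide numerator and denominator by x: the limit is 9/(2·1) = 9/2.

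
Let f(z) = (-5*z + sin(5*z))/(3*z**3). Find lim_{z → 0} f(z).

-125/18

Direct substitution gives 0/0.
Apply L'Hôpital: lim (5*cos(5*z) - 5)/(9*z^2), still 0/0.
Apply L'Hôpital: lim (-25*sin(5*z))/(18*z), still 0/0.
After 3 applications of L'Hôpital's rule the quotient is (-125*cos(5*z))/(18); substituting z = 0 gives -125/18.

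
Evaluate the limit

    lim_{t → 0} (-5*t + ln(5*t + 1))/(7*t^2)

Direct substitution gives 0/0.
Apply L'Hôpital: lim (-5 + 5/(5*t + 1))/(14*t), still 0/0.
After 2 applications of L'Hôpital's rule the quotient is (-25/(5*t + 1)^2)/(14); substituting t = 0 gives -25/14.

-25/14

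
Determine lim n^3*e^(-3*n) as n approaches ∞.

Write as n^3/e^{3n}, an ∞/∞ form.
Exponential growth dominates any polynomial, so repeated L'Hôpital (or the standard result) gives 0.

0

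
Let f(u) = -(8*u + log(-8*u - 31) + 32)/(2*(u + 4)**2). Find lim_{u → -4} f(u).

16

Direct substitution gives 0/0.
Apply L'Hôpital: lim (8 - 8/(-8*u - 31))/(-4*u - 16), still 0/0.
After 2 applications of L'Hôpital's rule the quotient is (-64/(-8*u - 31)^2)/(-4); substituting u = -4 gives 16.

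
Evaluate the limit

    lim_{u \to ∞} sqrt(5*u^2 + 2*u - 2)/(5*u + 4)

For large |u|, √(5*u^2 + 2*u - 2) ≈ √5·|u| and the denominator ≈ 5u.
Since u → +∞, |u| = u, giving √5/(5) = √(5)/5.

√(5)/5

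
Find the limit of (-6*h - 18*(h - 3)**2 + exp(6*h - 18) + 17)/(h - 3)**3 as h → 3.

36

Direct substitution gives 0/0.
Apply L'Hôpital: lim (-36*h + 6*e^(6*h - 18) + 102)/(3*(h - 3)^2), still 0/0.
Apply L'Hôpital: lim (36*e^(6*h - 18) - 36)/(6*h - 18), still 0/0.
After 3 applications of L'Hôpital's rule the quotient is (216*e^(6*h - 18))/(6); substituting h = 3 gives 36.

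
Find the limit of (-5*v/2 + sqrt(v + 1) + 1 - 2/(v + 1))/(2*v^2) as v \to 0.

Substitution gives 0/0 (the numerator vanishes to order 2).
Expand each term to order v^2: the coefficient of v^2 in √(1 + v) is -1/8 and in -2·1/(1 + v) is -2.
Lower-order terms cancel with the polynomial part, so the numerator is (-17/8)·v^2 + o(v^2), and the limit is (-17/8)/(2) = -17/16.

-17/16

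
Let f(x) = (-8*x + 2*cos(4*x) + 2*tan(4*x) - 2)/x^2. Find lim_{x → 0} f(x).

Substitution gives 0/0 (the numerator vanishes to order 2).
Expand each term to order x^2: the coefficient of x^2 in 2·cos(4x) is -16 and in 2·tan(4x) is 0.
Lower-order terms cancel with the polynomial part, so the numerator is (-16)·x^2 + o(x^2), and the limit is (-16)/(1) = -16.

-16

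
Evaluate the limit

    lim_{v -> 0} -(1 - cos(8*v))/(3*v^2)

-32/3

Substitution gives 0/0.
Use (1 − cos u)/u² → 1/2 with u = 8v: the limit is 8²/(2·(-3)) = -32/3.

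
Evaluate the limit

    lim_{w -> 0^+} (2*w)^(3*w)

Base → 0⁺ and exponent → 0⁺: a 0^0 form.
Take logs: 3w·ln(2w). This is 0·(−∞); rewriting as ln(2w)/(1/(3w)) and applying L'Hôpital gives 0.
Hence the limit is e^0 = 1.

1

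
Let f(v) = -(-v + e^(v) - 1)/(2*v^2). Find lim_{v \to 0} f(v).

Direct substitution gives 0/0.
Apply L'Hôpital: lim (e^(v) - 1)/(-4*v), still 0/0.
After 2 applications of L'Hôpital's rule the quotient is (e^(v))/(-4); substituting v = 0 gives -1/4.

-1/4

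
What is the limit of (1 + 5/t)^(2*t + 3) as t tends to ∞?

Write it as [(1 + 5/t)^t]^(2) · (1 + 5/t)^(3). The bracketed term tends to e^(5) and the second factor to 1, so the limit is e^(10).

e^(10)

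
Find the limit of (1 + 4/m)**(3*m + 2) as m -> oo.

e^(12)

Let L be the limit and take ln: ln L = lim (3m + 2)·ln(1 + 4/m) = lim (3m + 2)·(4/m + O(1/m²)) = 12.
Hence L = e^(12).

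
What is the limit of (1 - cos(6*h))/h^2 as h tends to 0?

18

Substitution gives 0/0.
Use (1 − cos u)/u² → 1/2 with u = 6h: the limit is 6²/(2·1) = 18.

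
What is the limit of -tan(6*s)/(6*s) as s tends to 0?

Substitution gives 0/0.
Since tan(u)/u → 1 as u → 0, tan(6s)/(6s) → 1 and the limit is 6/(-6) = -1.

-1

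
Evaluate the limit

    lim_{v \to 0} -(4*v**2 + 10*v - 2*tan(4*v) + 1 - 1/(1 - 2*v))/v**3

152/3

Substitution gives 0/0 (the numerator vanishes to order 3).
Expand each term to order v^3: the coefficient of v^3 in -2·tan(4v) is -128/3 and in −1/(1 - 2v) is -8.
Lower-order terms cancel with the polynomial part, so the numerator is (-152/3)·v^3 + o(v^3), and the limit is (-152/3)/(-1) = 152/3.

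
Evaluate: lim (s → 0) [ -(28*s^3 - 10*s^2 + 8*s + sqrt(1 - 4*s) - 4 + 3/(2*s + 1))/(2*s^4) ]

-19

Substitution gives 0/0 (the numerator vanishes to order 4).
Expand each term to order s^4: the coefficient of s^4 in 3·1/(1 + 2s) is 48 and in √(1 - 4s) is -10.
Lower-order terms cancel with the polynomial part, so the numerator is (38)·s^4 + o(s^4), and the limit is (38)/(-2) = -19.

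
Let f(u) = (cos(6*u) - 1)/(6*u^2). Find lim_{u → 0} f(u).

Direct substitution gives 0/0.
Apply L'Hôpital: lim (-6*sin(6*u))/(12*u), still 0/0.
After 2 applications of L'Hôpital's rule the quotient is (-36*cos(6*u))/(12); substituting u = 0 gives -3.

-3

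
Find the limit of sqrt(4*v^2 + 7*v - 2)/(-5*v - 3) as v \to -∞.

2/5

For large |v|, √(4*v^2 + 7*v - 2) ≈ √4·|v| and the denominator ≈ -5v.
Since v → −∞, |v| = −v, giving −√4/(-5) = 2/5.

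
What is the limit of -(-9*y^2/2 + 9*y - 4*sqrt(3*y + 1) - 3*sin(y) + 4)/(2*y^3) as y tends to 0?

25/8

Substitution gives 0/0; apply L'Hôpital's rule 3 times.
After differentiating numerator and denominator 3 times the quotient is (3*cos(y) - 81/(2*(3*y + 1)^(5/2)))/(-12); at y = 0 this is 25/8.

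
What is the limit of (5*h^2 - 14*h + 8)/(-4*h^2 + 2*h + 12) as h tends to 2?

Since h = 2 makes numerator and denominator zero, (h - 2) divides both.
Cancelling it gives (5*h - 4)/(-4*h - 6); now plug in h = 2 to get -3/7.

-3/7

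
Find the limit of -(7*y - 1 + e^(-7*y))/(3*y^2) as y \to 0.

Direct substitution gives 0/0.
Apply L'Hôpital: lim (7 - 7*e^(-7*y))/(-6*y), still 0/0.
After 2 applications of L'Hôpital's rule the quotient is (49*e^(-7*y))/(-6); substituting y = 0 gives -49/6.

-49/6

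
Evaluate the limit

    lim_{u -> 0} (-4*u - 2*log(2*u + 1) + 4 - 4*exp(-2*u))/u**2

-4

Substitution gives 0/0; apply L'Hôpital's rule 2 times.
After differentiating numerator and denominator 2 times the quotient is (-16*e^(-2*u) + 8/(2*u + 1)^2)/(2); at u = 0 this is -4.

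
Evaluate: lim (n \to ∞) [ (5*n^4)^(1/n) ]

1

Base → ∞ and exponent → 0: an ∞^0 form.
Take logs: (1/n)·ln(5·n^4) = (ln 5 + 4·ln n)/n → 0.
So the limit is e^0 = 1.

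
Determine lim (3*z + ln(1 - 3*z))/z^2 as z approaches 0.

Direct substitution gives 0/0.
Apply L'Hôpital: lim (3 - 3/(1 - 3*z))/(2*z), still 0/0.
After 2 applications of L'Hôpital's rule the quotient is (-9/(1 - 3*z)^2)/(2); substituting z = 0 gives -9/2.

-9/2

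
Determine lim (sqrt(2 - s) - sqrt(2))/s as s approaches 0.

A 0/0 form; rationalise with √(2 - s) + √2. This collapses the numerator to -s, leaving -1/(√(2 - s) + √2) → -1/(2√2) = -√(2)/4.

-√(2)/4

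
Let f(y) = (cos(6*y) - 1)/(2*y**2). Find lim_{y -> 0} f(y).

Direct substitution gives 0/0.
Apply L'Hôpital: lim (-6*sin(6*y))/(4*y), still 0/0.
After 2 applications of L'Hôpital's rule the quotient is (-36*cos(6*y))/(4); substituting y = 0 gives -9.

-9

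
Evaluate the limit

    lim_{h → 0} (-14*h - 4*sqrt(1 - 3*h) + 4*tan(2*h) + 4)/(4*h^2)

Substitution gives 0/0; apply L'Hôpital's rule 2 times.
After differentiating numerator and denominator 2 times the quotient is (32*tan(2*h)/cos(2*h)^2 + 9/(1 - 3*h)^(3/2))/(8); at h = 0 this is 9/8.

9/8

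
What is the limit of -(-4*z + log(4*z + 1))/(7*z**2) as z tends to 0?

Direct substitution gives 0/0.
Apply L'Hôpital: lim (-4 + 4/(4*z + 1))/(-14*z), still 0/0.
After 2 applications of L'Hôpital's rule the quotient is (-16/(4*z + 1)^2)/(-14); substituting z = 0 gives 8/7.

8/7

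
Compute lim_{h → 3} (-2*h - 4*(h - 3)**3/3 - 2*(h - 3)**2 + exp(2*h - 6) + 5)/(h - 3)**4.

Direct substitution gives 0/0.
Apply L'Hôpital: lim (-4*h - 4*(h - 3)^2 + 2*e^(2*h - 6) + 10)/(4*(h - 3)^3), still 0/0.
Apply L'Hôpital: lim (-8*h + 4*e^(2*h - 6) + 20)/(12*(h - 3)^2), still 0/0.
Apply L'Hôpital: lim (8*e^(2*h - 6) - 8)/(24*h - 72), still 0/0.
After 4 applications of L'Hôpital's rule the quotient is (16*e^(2*h - 6))/(24); substituting h = 3 gives 2/3.

2/3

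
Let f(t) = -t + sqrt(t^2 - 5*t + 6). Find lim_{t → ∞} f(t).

-5/2

An ∞ − ∞ form. Rationalising with the conjugate, the difference becomes (-5t + 6) / (√(t^2 - 5*t + 6) + t).
For large t the denominator behaves like 2·t, so the quotient tends to -5/2 = -5/2.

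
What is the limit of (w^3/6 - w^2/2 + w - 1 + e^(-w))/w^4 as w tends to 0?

Direct substitution gives 0/0.
Apply L'Hôpital: lim (w^2/2 - w + 1 - e^(-w))/(4*w^3), still 0/0.
Apply L'Hôpital: lim (w - 1 + e^(-w))/(12*w^2), still 0/0.
Apply L'Hôpital: lim (1 - e^(-w))/(24*w), still 0/0.
After 4 applications of L'Hôpital's rule the quotient is (e^(-w))/(24); substituting w = 0 gives 1/24.

1/24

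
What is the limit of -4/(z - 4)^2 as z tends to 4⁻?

-∞

As z → 4⁻, (z - 4) → 0⁻, so (z - 4)^2 → 0⁺ and -4/(z - 4)^2 → -∞.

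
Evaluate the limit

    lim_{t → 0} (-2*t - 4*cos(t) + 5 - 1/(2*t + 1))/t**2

Substitution gives 0/0; apply L'Hôpital's rule 2 times.
After differentiating numerator and denominator 2 times the quotient is (4*cos(t) - 8/(2*t + 1)^3)/(2); at t = 0 this is -2.

-2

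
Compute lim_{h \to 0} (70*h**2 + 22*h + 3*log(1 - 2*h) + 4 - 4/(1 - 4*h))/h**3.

Substitution gives 0/0; apply L'Hôpital's rule 3 times.
After differentiating numerator and denominator 3 times the quotient is (-1536/(4*h - 1)^4 + 48/(2*h - 1)^3)/(6); at h = 0 this is -264.

-264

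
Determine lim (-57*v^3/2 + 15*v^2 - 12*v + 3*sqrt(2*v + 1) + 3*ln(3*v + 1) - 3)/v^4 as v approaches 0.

-501/8

Substitution gives 0/0 (the numerator vanishes to order 4).
Expand each term to order v^4: the coefficient of v^4 in 3·√(1 + 2v) is -15/8 and in 3·ln(1 + 3v) is -243/4.
Lower-order terms cancel with the polynomial part, so the numerator is (-501/8)·v^4 + o(v^4), and the limit is (-501/8)/(1) = -501/8.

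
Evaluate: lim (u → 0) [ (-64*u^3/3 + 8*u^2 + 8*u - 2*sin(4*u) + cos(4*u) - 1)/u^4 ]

32/3

Substitution gives 0/0; apply L'Hôpital's rule 4 times.
After differentiating numerator and denominator 4 times the quotient is (-512*sin(4*u) + 256*cos(4*u))/(24); at u = 0 this is 32/3.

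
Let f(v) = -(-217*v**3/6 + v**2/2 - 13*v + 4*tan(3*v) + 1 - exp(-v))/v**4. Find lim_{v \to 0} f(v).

Substitution gives 0/0 (the numerator vanishes to order 4).
Expand each term to order v^4: the coefficient of v^4 in −e^(-v) is -1/24 and in 4·tan(3v) is 0.
Lower-order terms cancel with the polynomial part, so the numerator is (-1/24)·v^4 + o(v^4), and the limit is (-1/24)/(-1) = 1/24.

1/24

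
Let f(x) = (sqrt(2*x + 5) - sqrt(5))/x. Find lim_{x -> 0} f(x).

A 0/0 form; rationalise with √(5 + 2x) + √5. This collapses the numerator to 2x, leaving 2/(√(5 + 2x) + √5) → 2/(2√5) = √(5)/5.

√(5)/5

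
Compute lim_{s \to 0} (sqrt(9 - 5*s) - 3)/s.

Substitution gives 0/0. Multiply numerator and denominator by the conjugate √(9 - 5s) + √9.
The numerator becomes (9 - 5s) − 9 = -5s, so the expression simplifies to -5/(√(9 - 5s) + √9).
Letting s → 0 gives -5/(2√9) = -5/6.

-5/6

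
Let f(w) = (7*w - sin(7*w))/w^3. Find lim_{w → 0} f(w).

Direct substitution gives 0/0.
Apply L'Hôpital: lim (7 - 7*cos(7*w))/(3*w^2), still 0/0.
Apply L'Hôpital: lim (49*sin(7*w))/(6*w), still 0/0.
After 3 applications of L'Hôpital's rule the quotient is (343*cos(7*w))/(6); substituting w = 0 gives 343/6.

343/6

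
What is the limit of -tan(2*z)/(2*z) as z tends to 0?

-1

Substitution gives 0/0.
Since tan(u)/u → 1 as u → 0, tan(2z)/(2z) → 1 and the limit is 2/(-2) = -1.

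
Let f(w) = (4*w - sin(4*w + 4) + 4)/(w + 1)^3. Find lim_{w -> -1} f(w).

Direct substitution gives 0/0.
Apply L'Hôpital: lim (4 - 4*cos(4*w + 4))/(3*(w + 1)^2), still 0/0.
Apply L'Hôpital: lim (16*sin(4*w + 4))/(6*w + 6), still 0/0.
After 3 applications of L'Hôpital's rule the quotient is (64*cos(4*w + 4))/(6); substituting w = -1 gives 32/3.

32/3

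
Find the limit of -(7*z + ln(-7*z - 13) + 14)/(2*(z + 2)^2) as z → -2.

49/4

Direct substitution gives 0/0.
Apply L'Hôpital: lim (7 - 7/(-7*z - 13))/(-4*z - 8), still 0/0.
After 2 applications of L'Hôpital's rule the quotient is (-49/(-7*z - 13)^2)/(-4); substituting z = -2 gives 49/4.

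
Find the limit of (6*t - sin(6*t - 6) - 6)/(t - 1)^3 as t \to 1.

36

Direct substitution gives 0/0.
Apply L'Hôpital: lim (6 - 6*cos(6*t - 6))/(3*(t - 1)^2), still 0/0.
Apply L'Hôpital: lim (36*sin(6*t - 6))/(6*t - 6), still 0/0.
After 3 applications of L'Hôpital's rule the quotient is (216*cos(6*t - 6))/(6); substituting t = 1 gives 36.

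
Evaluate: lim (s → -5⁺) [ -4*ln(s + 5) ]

As s → -5⁺, s + 5 → 0⁺ and ln(s + 5) → −∞.
Multiplying by -4 gives ∞.

∞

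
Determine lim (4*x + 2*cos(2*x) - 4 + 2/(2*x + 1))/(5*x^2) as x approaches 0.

4/5

Substitution gives 0/0; apply L'Hôpital's rule 2 times.
After differentiating numerator and denominator 2 times the quotient is (-8*cos(2*x) + 16/(2*x + 1)^3)/(10); at x = 0 this is 4/5.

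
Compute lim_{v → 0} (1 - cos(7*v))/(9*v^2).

Substitution gives 0/0.
Use (1 − cos u)/u² → 1/2 with u = 7v: the limit is 7²/(2·9) = 49/18.

49/18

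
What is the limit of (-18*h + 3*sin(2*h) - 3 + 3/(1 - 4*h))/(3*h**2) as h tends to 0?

Substitution gives 0/0 (the numerator vanishes to order 2).
Expand each term to order h^2: the coefficient of h^2 in 3·1/(1 - 4h) is 48 and in 3·sin(2h) is 0.
Lower-order terms cancel with the polynomial part, so the numerator is (48)·h^2 + o(h^2), and the limit is (48)/(3) = 16.

16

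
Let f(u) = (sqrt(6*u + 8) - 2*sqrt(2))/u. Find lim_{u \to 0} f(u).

A 0/0 form; rationalise with √(8 + 6u) + √8. This collapses the numerator to 6u, leaving 6/(√(8 + 6u) + √8) → 6/(2√8) = 3*√(2)/4.

3*√(2)/4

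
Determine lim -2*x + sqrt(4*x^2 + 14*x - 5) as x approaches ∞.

7/2

An ∞ − ∞ form. Rationalising with the conjugate, the difference becomes (14x - 5) / (√(4*x^2 + 14*x - 5) + 2x).
For large x the denominator behaves like 2·2x, so the quotient tends to 14/4 = 7/2.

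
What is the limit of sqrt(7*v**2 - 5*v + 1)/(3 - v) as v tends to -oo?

√(7)

For large |v|, √(7*v^2 - 5*v + 1) ≈ √7·|v| and the denominator ≈ -v.
Since v → −∞, |v| = −v, giving −√7/(-1) = √(7).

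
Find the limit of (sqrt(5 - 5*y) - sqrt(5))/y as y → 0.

A 0/0 form; rationalise with √(5 - 5y) + √5. This collapses the numerator to -5y, leaving -5/(√(5 - 5y) + √5) → -5/(2√5) = -√(5)/2.

-√(5)/2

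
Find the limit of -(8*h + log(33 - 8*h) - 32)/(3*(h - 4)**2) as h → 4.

32/3

Direct substitution gives 0/0.
Apply L'Hôpital: lim (8 - 8/(33 - 8*h))/(24 - 6*h), still 0/0.
After 2 applications of L'Hôpital's rule the quotient is (-64/(33 - 8*h)^2)/(-6); substituting h = 4 gives 32/3.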